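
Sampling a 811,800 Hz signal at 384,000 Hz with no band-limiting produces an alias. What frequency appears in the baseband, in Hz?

43,800 Hz

Nyquist = 384,000/2 = 192,000 Hz; 811,800 Hz exceeds it.
Alias = |811,800 − 2×384,000| = |811,800 − 768,000| = 43,800 Hz.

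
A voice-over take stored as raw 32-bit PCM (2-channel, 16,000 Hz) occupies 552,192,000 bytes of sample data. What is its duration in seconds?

4,314 seconds

Byte rate = 16,000 × 4 × 2 = 128,000 bytes/s.
Duration = 552,192,000 / 128,000 = 4,314 s.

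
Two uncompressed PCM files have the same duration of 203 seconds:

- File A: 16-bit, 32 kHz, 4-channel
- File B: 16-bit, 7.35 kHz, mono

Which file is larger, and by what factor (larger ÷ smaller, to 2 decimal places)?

File A: 32,000 × 2 × 4 = 256,000 bytes/s.
File B: 7,350 × 2 × 1 = 14,700 bytes/s.
File A is larger; ratio = 51,968,000 / 2,984,100 = 17.41.

File A, by a factor of 17.41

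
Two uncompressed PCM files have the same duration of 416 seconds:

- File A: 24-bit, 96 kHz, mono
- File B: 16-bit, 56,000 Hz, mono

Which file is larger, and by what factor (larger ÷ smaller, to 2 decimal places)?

File A, by a factor of 2.57

File A: 96,000 × 3 × 1 = 288,000 bytes/s.
File B: 56,000 × 2 × 1 = 112,000 bytes/s.
File A is larger; ratio = 119,808,000 / 46,592,000 = 2.57.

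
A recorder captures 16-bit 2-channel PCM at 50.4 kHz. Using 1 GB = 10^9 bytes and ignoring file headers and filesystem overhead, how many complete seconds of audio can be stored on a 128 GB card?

634,920 seconds

Uncompressed byte rate = 50,400 × 2 × 2 = 201,600 bytes/s.
Capacity = 128 × 1,000,000,000 = 128,000,000,000 bytes.
128,000,000,000 / 201,600 ≈ 634920.63 s → 634,920 seconds.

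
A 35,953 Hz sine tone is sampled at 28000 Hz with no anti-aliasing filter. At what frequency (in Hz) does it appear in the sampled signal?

7,953 Hz

Nyquist = 28,000/2 = 14,000 Hz; 35,953 Hz exceeds it.
Alias = |35,953 − 1×28,000| = |35,953 − 28,000| = 7,953 Hz.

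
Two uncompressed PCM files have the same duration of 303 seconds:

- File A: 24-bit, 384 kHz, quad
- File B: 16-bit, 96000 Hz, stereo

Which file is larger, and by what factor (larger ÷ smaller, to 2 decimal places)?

File A: 384,000 × 3 × 4 = 4,608,000 bytes/s.
File B: 96,000 × 2 × 2 = 384,000 bytes/s.
File A is larger; ratio = 1,396,224,000 / 116,352,000 = 12.00.

File A, by a factor of 12.00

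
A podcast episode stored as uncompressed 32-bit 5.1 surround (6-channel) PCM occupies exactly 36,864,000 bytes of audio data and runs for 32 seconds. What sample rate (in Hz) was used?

48,000 Hz

Bytes = sample_rate × seconds × bytes_per_sample × channels.
sample_rate = 36,864,000 / (32 × 4 × 6) = 36,864,000 / 768 = 48,000 Hz.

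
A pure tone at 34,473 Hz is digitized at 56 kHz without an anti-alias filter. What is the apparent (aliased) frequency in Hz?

Nyquist = 56,000/2 = 28,000 Hz; 34,473 Hz exceeds it.
Alias = |34,473 − 1×56,000| = |34,473 − 56,000| = 21,527 Hz.

21,527 Hz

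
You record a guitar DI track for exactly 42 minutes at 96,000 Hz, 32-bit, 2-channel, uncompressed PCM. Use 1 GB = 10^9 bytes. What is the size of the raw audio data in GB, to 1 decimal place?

Duration = exactly 42 minutes = 2,520 s.
Bytes = 96,000 samples/s × 2,520 s × 4 bytes/sample × 2 ch = 1,935,360,000 bytes.
1,935,360,000 / 1,000,000,000 = 1.9 GB.

1.9 GB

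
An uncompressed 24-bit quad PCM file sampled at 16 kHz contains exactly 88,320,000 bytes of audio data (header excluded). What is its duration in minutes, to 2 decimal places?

7.67 minutes

Byte rate = 16,000 × 3 × 4 = 192,000 bytes/s.
Duration = 88,320,000 / 192,000 = 460 s.
460 s / 60 = 7.67 minutes.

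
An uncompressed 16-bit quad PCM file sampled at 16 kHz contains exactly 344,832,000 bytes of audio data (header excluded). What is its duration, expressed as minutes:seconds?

Byte rate = 16,000 × 2 × 4 = 128,000 bytes/s.
Duration = 344,832,000 / 128,000 = 2,694 s.
2,694 s = 44:54.

44:54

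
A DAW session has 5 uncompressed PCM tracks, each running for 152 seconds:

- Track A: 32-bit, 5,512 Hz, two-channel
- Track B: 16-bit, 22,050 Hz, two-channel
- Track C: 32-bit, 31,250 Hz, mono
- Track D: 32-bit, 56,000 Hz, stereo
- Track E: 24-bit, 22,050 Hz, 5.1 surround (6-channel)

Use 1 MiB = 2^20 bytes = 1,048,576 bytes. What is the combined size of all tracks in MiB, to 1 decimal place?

Track A: 5,512 × 152 × 4 × 2 = 6,702,592 bytes.
Track B: 22,050 × 152 × 2 × 2 = 13,406,400 bytes.
Track C: 31,250 × 152 × 4 × 1 = 19,000,000 bytes.
Track D: 56,000 × 152 × 4 × 2 = 68,096,000 bytes.
Track E: 22,050 × 152 × 3 × 6 = 60,328,800 bytes.
Total = 167,533,792 bytes = 159.8 MiB.

159.8 MiB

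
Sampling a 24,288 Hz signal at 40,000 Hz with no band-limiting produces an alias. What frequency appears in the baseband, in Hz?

Nyquist = 40,000/2 = 20,000 Hz; 24,288 Hz exceeds it.
Alias = |24,288 − 1×40,000| = |24,288 − 40,000| = 15,712 Hz.

15,712 Hz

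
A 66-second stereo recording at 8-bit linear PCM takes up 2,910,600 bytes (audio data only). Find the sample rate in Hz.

Bytes = sample_rate × seconds × bytes_per_sample × channels.
sample_rate = 2,910,600 / (66 × 1 × 2) = 2,910,600 / 132 = 22,050 Hz.

22,050 Hz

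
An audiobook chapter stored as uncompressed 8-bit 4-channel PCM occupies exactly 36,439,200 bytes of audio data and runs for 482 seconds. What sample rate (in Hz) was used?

18,900 Hz

Bytes = sample_rate × seconds × bytes_per_sample × channels.
sample_rate = 36,439,200 / (482 × 1 × 4) = 36,439,200 / 1,928 = 18,900 Hz.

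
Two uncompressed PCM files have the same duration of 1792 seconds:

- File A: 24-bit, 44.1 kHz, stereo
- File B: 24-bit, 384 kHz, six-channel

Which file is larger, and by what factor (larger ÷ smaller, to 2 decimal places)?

File A: 44,100 × 3 × 2 = 264,600 bytes/s.
File B: 384,000 × 3 × 6 = 6,912,000 bytes/s.
File B is larger; ratio = 12,386,304,000 / 474,163,200 = 26.12.

File B, by a factor of 26.12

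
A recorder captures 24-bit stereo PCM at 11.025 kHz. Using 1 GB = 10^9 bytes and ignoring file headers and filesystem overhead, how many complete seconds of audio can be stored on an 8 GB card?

Uncompressed byte rate = 11,025 × 3 × 2 = 66,150 bytes/s.
Capacity = 8 × 1,000,000,000 = 8,000,000,000 bytes.
8,000,000,000 / 66,150 ≈ 120937.26 s → 120,937 seconds.

120,937 seconds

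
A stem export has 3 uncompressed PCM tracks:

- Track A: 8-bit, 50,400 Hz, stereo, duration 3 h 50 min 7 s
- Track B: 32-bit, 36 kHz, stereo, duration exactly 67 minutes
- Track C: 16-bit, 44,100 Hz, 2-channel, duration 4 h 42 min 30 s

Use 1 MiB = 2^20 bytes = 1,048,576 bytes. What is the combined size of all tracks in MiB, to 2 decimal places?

5282.87 MiB

Track A: 3 h 50 min 7 s = 13,807 s; 50,400 × 13,807 × 1 × 2 = 1,391,745,600 bytes.
Track B: exactly 67 minutes = 4,020 s; 36,000 × 4,020 × 4 × 2 = 1,157,760,000 bytes.
Track C: 4 h 42 min 30 s = 16,950 s; 44,100 × 16,950 × 2 × 2 = 2,989,980,000 bytes.
Total = 5,539,485,600 bytes = 5282.87 MiB.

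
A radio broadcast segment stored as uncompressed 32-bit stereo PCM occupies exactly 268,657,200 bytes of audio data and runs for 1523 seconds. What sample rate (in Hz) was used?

Bytes = sample_rate × seconds × bytes_per_sample × channels.
sample_rate = 268,657,200 / (1,523 × 4 × 2) = 268,657,200 / 12,184 = 22,050 Hz.

22,050 Hz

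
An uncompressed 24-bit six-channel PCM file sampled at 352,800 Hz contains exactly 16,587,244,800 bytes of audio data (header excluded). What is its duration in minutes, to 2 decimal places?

43.53 minutes

Byte rate = 352,800 × 3 × 6 = 6,350,400 bytes/s.
Duration = 16,587,244,800 / 6,350,400 = 2,612 s.
2,612 s / 60 = 43.53 minutes.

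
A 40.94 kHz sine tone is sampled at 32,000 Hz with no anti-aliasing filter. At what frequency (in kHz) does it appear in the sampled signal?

Nyquist = 32,000/2 = 16,000 Hz; 40,940 Hz exceeds it.
Alias = |40,940 − 1×32,000| = |40,940 − 32,000| = 8,940 Hz = 8.94 kHz.

8.94 kHz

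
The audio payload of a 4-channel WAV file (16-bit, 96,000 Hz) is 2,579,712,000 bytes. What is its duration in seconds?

3,359 seconds

Byte rate = 96,000 × 2 × 4 = 768,000 bytes/s.
Duration = 2,579,712,000 / 768,000 = 3,359 s.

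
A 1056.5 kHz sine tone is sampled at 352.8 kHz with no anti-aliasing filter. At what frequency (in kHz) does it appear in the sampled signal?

1.9 kHz

Nyquist = 352,800/2 = 176,400 Hz; 1,056,500 Hz exceeds it.
Alias = |1,056,500 − 3×352,800| = |1,056,500 − 1,058,400| = 1,900 Hz = 1.9 kHz.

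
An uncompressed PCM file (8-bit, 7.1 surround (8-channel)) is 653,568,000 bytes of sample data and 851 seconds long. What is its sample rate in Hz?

Bytes = sample_rate × seconds × bytes_per_sample × channels.
sample_rate = 653,568,000 / (851 × 1 × 8) = 653,568,000 / 6,808 = 96,000 Hz.

96,000 Hz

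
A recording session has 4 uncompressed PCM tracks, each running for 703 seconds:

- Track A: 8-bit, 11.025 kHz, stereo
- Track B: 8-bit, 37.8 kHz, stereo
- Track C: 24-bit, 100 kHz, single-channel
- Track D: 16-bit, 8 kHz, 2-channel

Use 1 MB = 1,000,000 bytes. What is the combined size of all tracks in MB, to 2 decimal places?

302.04 MB

Track A: 11,025 × 703 × 1 × 2 = 15,501,150 bytes.
Track B: 37,800 × 703 × 1 × 2 = 53,146,800 bytes.
Track C: 100,000 × 703 × 3 × 1 = 210,900,000 bytes.
Track D: 8,000 × 703 × 2 × 2 = 22,496,000 bytes.
Total = 302,043,950 bytes = 302.04 MB.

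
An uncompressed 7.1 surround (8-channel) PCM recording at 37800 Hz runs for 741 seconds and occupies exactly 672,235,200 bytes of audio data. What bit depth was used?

Bytes per sample = 672,235,200 / (37,800 × 741 × 8) = 672,235,200 / 224,078,400 = 3.
Bit depth = 3 × 8 = 24 bits.

24 bits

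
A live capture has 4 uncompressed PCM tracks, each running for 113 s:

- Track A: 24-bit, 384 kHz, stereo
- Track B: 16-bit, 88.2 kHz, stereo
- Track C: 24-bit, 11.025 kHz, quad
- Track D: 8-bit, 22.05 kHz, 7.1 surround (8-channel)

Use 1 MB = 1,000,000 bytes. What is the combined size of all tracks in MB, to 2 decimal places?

Track A: 384,000 × 113 × 3 × 2 = 260,352,000 bytes.
Track B: 88,200 × 113 × 2 × 2 = 39,866,400 bytes.
Track C: 11,025 × 113 × 3 × 4 = 14,949,900 bytes.
Track D: 22,050 × 113 × 1 × 8 = 19,933,200 bytes.
Total = 335,101,500 bytes = 335.10 MB.

335.10 MB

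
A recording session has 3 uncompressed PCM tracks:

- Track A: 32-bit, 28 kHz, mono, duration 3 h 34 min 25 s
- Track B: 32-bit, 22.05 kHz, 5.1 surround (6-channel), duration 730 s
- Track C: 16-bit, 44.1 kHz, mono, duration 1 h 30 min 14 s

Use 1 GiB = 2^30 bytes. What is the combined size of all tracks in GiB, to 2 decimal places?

Track A: 3 h 34 min 25 s = 12,865 s; 28,000 × 12,865 × 4 × 1 = 1,440,880,000 bytes.
Track B: 22,050 × 730 × 4 × 6 = 386,316,000 bytes.
Track C: 1 h 30 min 14 s = 5,414 s; 44,100 × 5,414 × 2 × 1 = 477,514,800 bytes.
Total = 2,304,710,800 bytes = 2.15 GiB.

2.15 GiB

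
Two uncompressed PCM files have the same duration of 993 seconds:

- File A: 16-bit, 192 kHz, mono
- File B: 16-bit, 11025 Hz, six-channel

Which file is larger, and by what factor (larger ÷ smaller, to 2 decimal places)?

File A: 192,000 × 2 × 1 = 384,000 bytes/s.
File B: 11,025 × 2 × 6 = 132,300 bytes/s.
File A is larger; ratio = 381,312,000 / 131,373,900 = 2.90.

File A, by a factor of 2.90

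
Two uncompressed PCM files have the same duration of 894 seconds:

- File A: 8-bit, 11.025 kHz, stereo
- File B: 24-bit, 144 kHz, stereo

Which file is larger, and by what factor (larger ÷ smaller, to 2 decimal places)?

File A: 11,025 × 1 × 2 = 22,050 bytes/s.
File B: 144,000 × 3 × 2 = 864,000 bytes/s.
File B is larger; ratio = 772,416,000 / 19,712,700 = 39.18.

File B, by a factor of 39.18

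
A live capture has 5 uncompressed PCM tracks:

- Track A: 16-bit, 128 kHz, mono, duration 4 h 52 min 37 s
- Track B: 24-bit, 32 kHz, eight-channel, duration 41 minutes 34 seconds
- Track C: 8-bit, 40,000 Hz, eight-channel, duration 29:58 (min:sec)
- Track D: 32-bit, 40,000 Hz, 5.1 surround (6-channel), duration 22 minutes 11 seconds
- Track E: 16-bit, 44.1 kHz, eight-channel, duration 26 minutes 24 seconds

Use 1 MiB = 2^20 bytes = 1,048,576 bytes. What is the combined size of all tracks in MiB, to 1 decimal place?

8946.2 MiB

Track A: 4 h 52 min 37 s = 17,557 s; 128,000 × 17,557 × 2 × 1 = 4,494,592,000 bytes.
Track B: 41 minutes 34 seconds = 2,494 s; 32,000 × 2,494 × 3 × 8 = 1,915,392,000 bytes.
Track C: 29:58 (min:sec) = 1,798 s; 40,000 × 1,798 × 1 × 8 = 575,360,000 bytes.
Track D: 22 minutes 11 seconds = 1,331 s; 40,000 × 1,331 × 4 × 6 = 1,277,760,000 bytes.
Track E: 26 minutes 24 seconds = 1,584 s; 44,100 × 1,584 × 2 × 8 = 1,117,670,400 bytes.
Total = 9,380,774,400 bytes = 8946.2 MiB.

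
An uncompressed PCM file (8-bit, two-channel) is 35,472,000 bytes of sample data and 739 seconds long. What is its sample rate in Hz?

Bytes = sample_rate × seconds × bytes_per_sample × channels.
sample_rate = 35,472,000 / (739 × 1 × 2) = 35,472,000 / 1,478 = 24,000 Hz.

24,000 Hz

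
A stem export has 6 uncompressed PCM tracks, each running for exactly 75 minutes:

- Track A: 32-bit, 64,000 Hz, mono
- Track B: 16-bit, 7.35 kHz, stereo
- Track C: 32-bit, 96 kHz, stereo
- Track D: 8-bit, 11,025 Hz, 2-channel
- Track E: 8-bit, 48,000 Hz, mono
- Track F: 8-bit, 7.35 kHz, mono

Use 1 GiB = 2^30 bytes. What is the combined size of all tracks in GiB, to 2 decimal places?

exactly 75 minutes = 4,500 s.
Track A: 64,000 × 4,500 × 4 × 1 = 1,152,000,000 bytes.
Track B: 7,350 × 4,500 × 2 × 2 = 132,300,000 bytes.
Track C: 96,000 × 4,500 × 4 × 2 = 3,456,000,000 bytes.
Track D: 11,025 × 4,500 × 1 × 2 = 99,225,000 bytes.
Track E: 48,000 × 4,500 × 1 × 1 = 216,000,000 bytes.
Track F: 7,350 × 4,500 × 1 × 1 = 33,075,000 bytes.
Total = 5,088,600,000 bytes = 4.74 GiB.

4.74 GiB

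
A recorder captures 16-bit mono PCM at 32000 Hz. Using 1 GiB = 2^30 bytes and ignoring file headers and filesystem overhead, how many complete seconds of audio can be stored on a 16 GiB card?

268,435 seconds

Uncompressed byte rate = 32,000 × 2 × 1 = 64,000 bytes/s.
Capacity = 16 × 1,073,741,824 = 17,179,869,184 bytes.
17,179,869,184 / 64,000 ≈ 268435.46 s → 268,435 seconds.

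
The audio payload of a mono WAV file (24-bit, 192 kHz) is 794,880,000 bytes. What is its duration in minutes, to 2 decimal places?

Byte rate = 192,000 × 3 × 1 = 576,000 bytes/s.
Duration = 794,880,000 / 576,000 = 1,380 s.
1,380 s / 60 = 23.00 minutes.

23.00 minutes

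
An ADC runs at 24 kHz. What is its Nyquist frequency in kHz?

12 kHz

Nyquist frequency = sample rate / 2 = 24,000 / 2 = 12 kHz.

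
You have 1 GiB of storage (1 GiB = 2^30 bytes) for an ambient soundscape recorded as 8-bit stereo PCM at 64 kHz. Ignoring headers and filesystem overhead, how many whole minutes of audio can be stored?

Uncompressed byte rate = 64,000 × 1 × 2 = 128,000 bytes/s.
Capacity = 1 × 1,073,741,824 = 1,073,741,824 bytes.
1,073,741,824 / 128,000 ≈ 8388.61 s → 139 minutes.

139 minutes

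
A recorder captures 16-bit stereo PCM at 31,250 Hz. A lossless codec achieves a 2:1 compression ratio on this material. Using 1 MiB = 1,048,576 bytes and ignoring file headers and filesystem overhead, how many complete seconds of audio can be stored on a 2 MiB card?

Uncompressed byte rate = 31,250 × 2 × 2 = 125,000 bytes/s.
After 2:1 compression, effective rate ≈ 62500 bytes/s.
Capacity = 2 × 1,048,576 = 2,097,152 bytes.
2,097,152 / effective rate ≈ 33.55 s → 33 seconds.

33 seconds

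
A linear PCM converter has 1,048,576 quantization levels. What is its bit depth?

log2(1,048,576) = 20.

20 bits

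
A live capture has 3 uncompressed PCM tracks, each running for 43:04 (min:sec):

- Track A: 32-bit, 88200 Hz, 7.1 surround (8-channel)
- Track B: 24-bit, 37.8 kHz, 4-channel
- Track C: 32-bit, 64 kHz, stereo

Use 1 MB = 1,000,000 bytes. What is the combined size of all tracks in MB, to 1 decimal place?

9788.2 MB

43:04 (min:sec) = 2,584 s.
Track A: 88,200 × 2,584 × 4 × 8 = 7,293,081,600 bytes.
Track B: 37,800 × 2,584 × 3 × 4 = 1,172,102,400 bytes.
Track C: 64,000 × 2,584 × 4 × 2 = 1,323,008,000 bytes.
Total = 9,788,192,000 bytes = 9788.2 MB.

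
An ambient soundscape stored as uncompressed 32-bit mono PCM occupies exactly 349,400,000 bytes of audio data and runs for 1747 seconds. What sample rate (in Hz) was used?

Bytes = sample_rate × seconds × bytes_per_sample × channels.
sample_rate = 349,400,000 / (1,747 × 4 × 1) = 349,400,000 / 6,988 = 50,000 Hz.

50,000 Hz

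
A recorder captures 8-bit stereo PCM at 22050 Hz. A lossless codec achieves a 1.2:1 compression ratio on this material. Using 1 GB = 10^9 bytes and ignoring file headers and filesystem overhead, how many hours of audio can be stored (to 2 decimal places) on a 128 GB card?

Uncompressed byte rate = 22,050 × 1 × 2 = 44,100 bytes/s.
After 1.2:1 compression, effective rate ≈ 36750 bytes/s.
Capacity = 128 × 1,000,000,000 = 128,000,000,000 bytes.
128,000,000,000 / effective rate ≈ 3482993.2 s → 967.50 hours.

967.50 hours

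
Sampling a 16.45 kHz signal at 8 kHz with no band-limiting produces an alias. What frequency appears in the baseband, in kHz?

0.45 kHz

Nyquist = 8,000/2 = 4,000 Hz; 16,450 Hz exceeds it.
Alias = |16,450 − 2×8,000| = |16,450 − 16,000| = 450 Hz = 0.45 kHz.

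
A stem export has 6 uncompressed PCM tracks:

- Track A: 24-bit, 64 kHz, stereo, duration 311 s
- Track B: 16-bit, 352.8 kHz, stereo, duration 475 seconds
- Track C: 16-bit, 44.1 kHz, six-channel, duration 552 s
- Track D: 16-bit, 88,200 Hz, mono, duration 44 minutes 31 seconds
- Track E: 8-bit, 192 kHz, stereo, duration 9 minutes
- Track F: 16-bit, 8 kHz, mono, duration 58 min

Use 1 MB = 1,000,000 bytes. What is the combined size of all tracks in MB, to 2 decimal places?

Track A: 64,000 × 311 × 3 × 2 = 119,424,000 bytes.
Track B: 352,800 × 475 × 2 × 2 = 670,320,000 bytes.
Track C: 44,100 × 552 × 2 × 6 = 292,118,400 bytes.
Track D: 44 minutes 31 seconds = 2,671 s; 88,200 × 2,671 × 2 × 1 = 471,164,400 bytes.
Track E: 9 minutes = 540 s; 192,000 × 540 × 1 × 2 = 207,360,000 bytes.
Track F: 58 min = 3,480 s; 8,000 × 3,480 × 2 × 1 = 55,680,000 bytes.
Total = 1,816,066,800 bytes = 1816.07 MB.

1816.07 MB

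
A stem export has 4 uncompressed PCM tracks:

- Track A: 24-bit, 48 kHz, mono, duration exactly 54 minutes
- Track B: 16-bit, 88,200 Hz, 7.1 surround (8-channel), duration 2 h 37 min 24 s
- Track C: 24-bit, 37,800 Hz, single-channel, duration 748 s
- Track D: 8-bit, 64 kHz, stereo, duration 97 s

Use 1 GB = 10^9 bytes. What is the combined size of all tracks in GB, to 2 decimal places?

Track A: exactly 54 minutes = 3,240 s; 48,000 × 3,240 × 3 × 1 = 466,560,000 bytes.
Track B: 2 h 37 min 24 s = 9,444 s; 88,200 × 9,444 × 2 × 8 = 13,327,372,800 bytes.
Track C: 37,800 × 748 × 3 × 1 = 84,823,200 bytes.
Track D: 64,000 × 97 × 1 × 2 = 12,416,000 bytes.
Total = 13,891,172,000 bytes = 13.89 GB.

13.89 GB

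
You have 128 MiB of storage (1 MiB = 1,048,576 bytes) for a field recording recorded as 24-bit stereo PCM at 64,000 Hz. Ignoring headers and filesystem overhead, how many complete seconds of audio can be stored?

Uncompressed byte rate = 64,000 × 3 × 2 = 384,000 bytes/s.
Capacity = 128 × 1,048,576 = 134,217,728 bytes.
134,217,728 / 384,000 ≈ 349.53 s → 349 seconds.

349 seconds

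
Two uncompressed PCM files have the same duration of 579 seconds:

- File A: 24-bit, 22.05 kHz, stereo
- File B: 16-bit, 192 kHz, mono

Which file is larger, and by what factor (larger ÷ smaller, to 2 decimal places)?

File A: 22,050 × 3 × 2 = 132,300 bytes/s.
File B: 192,000 × 2 × 1 = 384,000 bytes/s.
File B is larger; ratio = 222,336,000 / 76,601,700 = 2.90.

File B, by a factor of 2.90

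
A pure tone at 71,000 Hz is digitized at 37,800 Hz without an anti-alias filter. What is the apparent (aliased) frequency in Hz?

Nyquist = 37,800/2 = 18,900 Hz; 71,000 Hz exceeds it.
Alias = |71,000 − 2×37,800| = |71,000 − 75,600| = 4,600 Hz.

4,600 Hz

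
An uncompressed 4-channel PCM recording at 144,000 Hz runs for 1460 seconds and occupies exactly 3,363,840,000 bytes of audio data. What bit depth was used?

Bytes per sample = 3,363,840,000 / (144,000 × 1,460 × 4) = 3,363,840,000 / 840,960,000 = 4.
Bit depth = 4 × 8 = 32 bits.

32 bits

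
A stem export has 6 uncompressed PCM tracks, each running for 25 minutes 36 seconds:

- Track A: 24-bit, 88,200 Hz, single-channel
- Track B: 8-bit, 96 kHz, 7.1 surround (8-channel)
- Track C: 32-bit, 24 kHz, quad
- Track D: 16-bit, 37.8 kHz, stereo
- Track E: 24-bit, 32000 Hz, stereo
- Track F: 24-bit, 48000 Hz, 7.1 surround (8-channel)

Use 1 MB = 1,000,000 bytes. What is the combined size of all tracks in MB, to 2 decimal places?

4472.52 MB

25 minutes 36 seconds = 1,536 s.
Track A: 88,200 × 1,536 × 3 × 1 = 406,425,600 bytes.
Track B: 96,000 × 1,536 × 1 × 8 = 1,179,648,000 bytes.
Track C: 24,000 × 1,536 × 4 × 4 = 589,824,000 bytes.
Track D: 37,800 × 1,536 × 2 × 2 = 232,243,200 bytes.
Track E: 32,000 × 1,536 × 3 × 2 = 294,912,000 bytes.
Track F: 48,000 × 1,536 × 3 × 8 = 1,769,472,000 bytes.
Total = 4,472,524,800 bytes = 4472.52 MB.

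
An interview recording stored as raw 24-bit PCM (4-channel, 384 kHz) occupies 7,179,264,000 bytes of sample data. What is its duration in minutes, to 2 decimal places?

Byte rate = 384,000 × 3 × 4 = 4,608,000 bytes/s.
Duration = 7,179,264,000 / 4,608,000 = 1,558 s.
1,558 s / 60 = 25.97 minutes.

25.97 minutes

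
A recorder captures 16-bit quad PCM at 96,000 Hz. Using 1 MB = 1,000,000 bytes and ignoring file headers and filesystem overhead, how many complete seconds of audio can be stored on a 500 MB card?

651 seconds

Uncompressed byte rate = 96,000 × 2 × 4 = 768,000 bytes/s.
Capacity = 500 × 1,000,000 = 500,000,000 bytes.
500,000,000 / 768,000 ≈ 651.04 s → 651 seconds.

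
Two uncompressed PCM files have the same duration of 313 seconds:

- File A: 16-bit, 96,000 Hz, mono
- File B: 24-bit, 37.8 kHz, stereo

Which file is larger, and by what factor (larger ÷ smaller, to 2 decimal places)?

File A: 96,000 × 2 × 1 = 192,000 bytes/s.
File B: 37,800 × 3 × 2 = 226,800 bytes/s.
File B is larger; ratio = 70,988,400 / 60,096,000 = 1.18.

File B, by a factor of 1.18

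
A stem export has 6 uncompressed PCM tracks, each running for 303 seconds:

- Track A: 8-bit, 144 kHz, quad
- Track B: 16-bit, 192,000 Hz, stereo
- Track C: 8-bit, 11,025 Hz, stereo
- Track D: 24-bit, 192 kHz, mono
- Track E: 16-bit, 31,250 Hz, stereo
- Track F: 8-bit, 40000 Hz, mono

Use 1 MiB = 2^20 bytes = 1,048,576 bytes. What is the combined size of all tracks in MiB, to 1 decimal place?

608.9 MiB

Track A: 144,000 × 303 × 1 × 4 = 174,528,000 bytes.
Track B: 192,000 × 303 × 2 × 2 = 232,704,000 bytes.
Track C: 11,025 × 303 × 1 × 2 = 6,681,150 bytes.
Track D: 192,000 × 303 × 3 × 1 = 174,528,000 bytes.
Track E: 31,250 × 303 × 2 × 2 = 37,875,000 bytes.
Track F: 40,000 × 303 × 1 × 1 = 12,120,000 bytes.
Total = 638,436,150 bytes = 608.9 MiB.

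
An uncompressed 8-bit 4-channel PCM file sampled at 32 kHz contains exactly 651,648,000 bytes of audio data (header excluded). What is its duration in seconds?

5,091 seconds

Byte rate = 32,000 × 1 × 4 = 128,000 bytes/s.
Duration = 651,648,000 / 128,000 = 5,091 s.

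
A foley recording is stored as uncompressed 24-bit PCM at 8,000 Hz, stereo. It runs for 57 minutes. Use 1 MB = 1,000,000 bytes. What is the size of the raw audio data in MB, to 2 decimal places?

Duration = 57 minutes = 3,420 s.
Bytes = 8,000 samples/s × 3,420 s × 3 bytes/sample × 2 ch = 164,160,000 bytes.
164,160,000 / 1,000,000 = 164.16 MB.

164.16 MB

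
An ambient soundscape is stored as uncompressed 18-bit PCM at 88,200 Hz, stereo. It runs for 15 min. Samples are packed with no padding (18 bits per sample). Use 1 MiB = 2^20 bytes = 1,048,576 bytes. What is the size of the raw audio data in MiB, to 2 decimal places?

340.66 MiB

Duration = 15 min = 900 s.
Bits = 88,200 × 900 × 18 × 2 = 2,857,680,000 bits = 357,210,000 bytes.
357,210,000 / 1,048,576 = 340.66 MiB.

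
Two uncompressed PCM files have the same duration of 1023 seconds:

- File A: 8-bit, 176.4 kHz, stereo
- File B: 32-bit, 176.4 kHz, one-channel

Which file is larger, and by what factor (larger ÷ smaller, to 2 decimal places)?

File A: 176,400 × 1 × 2 = 352,800 bytes/s.
File B: 176,400 × 4 × 1 = 705,600 bytes/s.
File B is larger; ratio = 721,828,800 / 360,914,400 = 2.00.

File B, by a factor of 2.00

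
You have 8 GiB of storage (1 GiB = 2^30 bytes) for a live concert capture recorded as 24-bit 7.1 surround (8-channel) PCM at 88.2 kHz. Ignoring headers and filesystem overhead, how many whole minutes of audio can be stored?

Uncompressed byte rate = 88,200 × 3 × 8 = 2,116,800 bytes/s.
Capacity = 8 × 1,073,741,824 = 8,589,934,592 bytes.
8,589,934,592 / 2,116,800 ≈ 4057.98 s → 67 minutes.

67 minutes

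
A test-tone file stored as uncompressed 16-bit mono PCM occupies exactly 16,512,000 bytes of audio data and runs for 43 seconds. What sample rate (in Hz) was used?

Bytes = sample_rate × seconds × bytes_per_sample × channels.
sample_rate = 16,512,000 / (43 × 2 × 1) = 16,512,000 / 86 = 192,000 Hz.

192,000 Hz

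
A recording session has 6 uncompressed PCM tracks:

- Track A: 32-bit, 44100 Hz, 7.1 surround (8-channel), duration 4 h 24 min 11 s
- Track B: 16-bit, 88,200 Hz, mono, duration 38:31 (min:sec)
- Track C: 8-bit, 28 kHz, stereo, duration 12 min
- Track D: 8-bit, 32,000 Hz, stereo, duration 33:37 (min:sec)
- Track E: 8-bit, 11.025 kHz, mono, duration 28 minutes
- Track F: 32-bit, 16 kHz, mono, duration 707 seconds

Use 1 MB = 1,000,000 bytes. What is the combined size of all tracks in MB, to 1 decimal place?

Track A: 4 h 24 min 11 s = 15,851 s; 44,100 × 15,851 × 4 × 8 = 22,368,931,200 bytes.
Track B: 38:31 (min:sec) = 2,311 s; 88,200 × 2,311 × 2 × 1 = 407,660,400 bytes.
Track C: 12 min = 720 s; 28,000 × 720 × 1 × 2 = 40,320,000 bytes.
Track D: 33:37 (min:sec) = 2,017 s; 32,000 × 2,017 × 1 × 2 = 129,088,000 bytes.
Track E: 28 minutes = 1,680 s; 11,025 × 1,680 × 1 × 1 = 18,522,000 bytes.
Track F: 16,000 × 707 × 4 × 1 = 45,248,000 bytes.
Total = 23,009,769,600 bytes = 23009.8 MB.

23009.8 MB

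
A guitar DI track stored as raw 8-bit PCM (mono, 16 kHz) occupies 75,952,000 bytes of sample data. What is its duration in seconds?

4,747 seconds

Byte rate = 16,000 × 1 × 1 = 16,000 bytes/s.
Duration = 75,952,000 / 16,000 = 4,747 s.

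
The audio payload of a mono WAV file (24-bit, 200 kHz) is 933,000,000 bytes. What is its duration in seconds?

1,555 seconds

Byte rate = 200,000 × 3 × 1 = 600,000 bytes/s.
Duration = 933,000,000 / 600,000 = 1,555 s.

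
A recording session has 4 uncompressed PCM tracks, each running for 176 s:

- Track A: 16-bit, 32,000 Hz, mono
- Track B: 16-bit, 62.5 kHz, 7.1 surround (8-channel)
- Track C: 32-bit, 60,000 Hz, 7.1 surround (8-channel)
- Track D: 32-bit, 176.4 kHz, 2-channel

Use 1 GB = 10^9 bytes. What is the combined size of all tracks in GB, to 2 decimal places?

0.77 GB

Track A: 32,000 × 176 × 2 × 1 = 11,264,000 bytes.
Track B: 62,500 × 176 × 2 × 8 = 176,000,000 bytes.
Track C: 60,000 × 176 × 4 × 8 = 337,920,000 bytes.
Track D: 176,400 × 176 × 4 × 2 = 248,371,200 bytes.
Total = 773,555,200 bytes = 0.77 GB.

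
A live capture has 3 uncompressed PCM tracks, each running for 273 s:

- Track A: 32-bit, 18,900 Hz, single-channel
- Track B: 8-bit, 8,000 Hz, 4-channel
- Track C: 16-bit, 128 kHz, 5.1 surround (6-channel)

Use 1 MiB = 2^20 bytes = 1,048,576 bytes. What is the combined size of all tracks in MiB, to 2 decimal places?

427.92 MiB

Track A: 18,900 × 273 × 4 × 1 = 20,638,800 bytes.
Track B: 8,000 × 273 × 1 × 4 = 8,736,000 bytes.
Track C: 128,000 × 273 × 2 × 6 = 419,328,000 bytes.
Total = 448,702,800 bytes = 427.92 MiB.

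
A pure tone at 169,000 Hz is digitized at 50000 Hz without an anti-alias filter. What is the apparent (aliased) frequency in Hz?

Nyquist = 50,000/2 = 25,000 Hz; 169,000 Hz exceeds it.
Alias = |169,000 − 3×50,000| = |169,000 − 150,000| = 19,000 Hz.

19,000 Hz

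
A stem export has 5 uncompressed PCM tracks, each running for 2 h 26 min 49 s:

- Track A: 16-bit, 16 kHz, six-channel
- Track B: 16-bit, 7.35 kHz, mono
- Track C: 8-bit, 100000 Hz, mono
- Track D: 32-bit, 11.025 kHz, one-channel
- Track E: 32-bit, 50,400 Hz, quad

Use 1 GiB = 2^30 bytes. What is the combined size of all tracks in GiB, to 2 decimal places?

9.49 GiB

2 h 26 min 49 s = 8,809 s.
Track A: 16,000 × 8,809 × 2 × 6 = 1,691,328,000 bytes.
Track B: 7,350 × 8,809 × 2 × 1 = 129,492,300 bytes.
Track C: 100,000 × 8,809 × 1 × 1 = 880,900,000 bytes.
Track D: 11,025 × 8,809 × 4 × 1 = 388,476,900 bytes.
Track E: 50,400 × 8,809 × 4 × 4 = 7,103,577,600 bytes.
Total = 10,193,774,800 bytes = 9.49 GiB.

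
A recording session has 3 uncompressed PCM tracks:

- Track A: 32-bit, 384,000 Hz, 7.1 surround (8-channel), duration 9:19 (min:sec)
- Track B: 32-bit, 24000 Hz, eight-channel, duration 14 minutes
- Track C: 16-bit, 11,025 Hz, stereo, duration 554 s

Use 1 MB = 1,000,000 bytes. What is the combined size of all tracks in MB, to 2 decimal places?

Track A: 9:19 (min:sec) = 559 s; 384,000 × 559 × 4 × 8 = 6,868,992,000 bytes.
Track B: 14 minutes = 840 s; 24,000 × 840 × 4 × 8 = 645,120,000 bytes.
Track C: 11,025 × 554 × 2 × 2 = 24,431,400 bytes.
Total = 7,538,543,400 bytes = 7538.54 MB.

7538.54 MB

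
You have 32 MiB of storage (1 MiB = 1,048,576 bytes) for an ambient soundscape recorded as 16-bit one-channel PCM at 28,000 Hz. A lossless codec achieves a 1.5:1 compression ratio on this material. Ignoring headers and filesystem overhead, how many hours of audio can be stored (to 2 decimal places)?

Uncompressed byte rate = 28,000 × 2 × 1 = 56,000 bytes/s.
After 1.5:1 compression, effective rate ≈ 37333.33 bytes/s.
Capacity = 32 × 1,048,576 = 33,554,432 bytes.
33,554,432 / effective rate ≈ 898.78 s → 0.25 hours.

0.25 hours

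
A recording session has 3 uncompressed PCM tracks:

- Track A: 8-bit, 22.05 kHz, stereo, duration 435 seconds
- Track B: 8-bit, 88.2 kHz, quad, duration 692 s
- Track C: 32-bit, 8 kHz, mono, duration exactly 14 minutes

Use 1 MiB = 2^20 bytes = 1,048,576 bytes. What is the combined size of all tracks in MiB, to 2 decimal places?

Track A: 22,050 × 435 × 1 × 2 = 19,183,500 bytes.
Track B: 88,200 × 692 × 1 × 4 = 244,137,600 bytes.
Track C: exactly 14 minutes = 840 s; 8,000 × 840 × 4 × 1 = 26,880,000 bytes.
Total = 290,201,100 bytes = 276.76 MiB.

276.76 MiB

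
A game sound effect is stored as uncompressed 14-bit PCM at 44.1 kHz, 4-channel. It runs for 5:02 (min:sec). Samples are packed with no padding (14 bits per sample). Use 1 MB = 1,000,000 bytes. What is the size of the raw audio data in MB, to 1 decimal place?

Duration = 5:02 (min:sec) = 302 s.
Bits = 44,100 × 302 × 14 × 4 = 745,819,200 bits = 93,227,400 bytes.
93,227,400 / 1,000,000 = 93.2 MB.

93.2 MB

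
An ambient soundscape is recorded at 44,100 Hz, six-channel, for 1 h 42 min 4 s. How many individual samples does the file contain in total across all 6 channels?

1 h 42 min 4 s = 6,124 s.
44,100 × 6,124 s × 6 ch = 1,620,410,400 samples.

1,620,410,400 samples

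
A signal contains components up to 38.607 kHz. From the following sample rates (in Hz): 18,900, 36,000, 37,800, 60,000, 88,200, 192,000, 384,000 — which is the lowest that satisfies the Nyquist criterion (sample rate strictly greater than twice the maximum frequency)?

88,200 Hz

Need sample rate > 2 × 38,607 = 77,214 Hz.
Lowest listed rate above 77,214 Hz is 88,200 Hz.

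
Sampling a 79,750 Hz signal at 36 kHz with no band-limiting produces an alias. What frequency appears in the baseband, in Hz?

Nyquist = 36,000/2 = 18,000 Hz; 79,750 Hz exceeds it.
Alias = |79,750 − 2×36,000| = |79,750 − 72,000| = 7,750 Hz.

7,750 Hz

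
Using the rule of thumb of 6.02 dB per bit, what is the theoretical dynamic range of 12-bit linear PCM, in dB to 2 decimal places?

72.24 dB

12 × 6.02 = 72.24 dB.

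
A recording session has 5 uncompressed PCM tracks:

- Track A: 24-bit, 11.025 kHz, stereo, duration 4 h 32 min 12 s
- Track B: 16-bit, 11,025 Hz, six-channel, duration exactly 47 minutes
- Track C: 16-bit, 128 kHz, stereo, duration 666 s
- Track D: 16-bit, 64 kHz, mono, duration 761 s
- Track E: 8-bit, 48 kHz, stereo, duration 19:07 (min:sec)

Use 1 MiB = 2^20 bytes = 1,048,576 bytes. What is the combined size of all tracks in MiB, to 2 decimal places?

1909.22 MiB

Track A: 4 h 32 min 12 s = 16,332 s; 11,025 × 16,332 × 3 × 2 = 1,080,361,800 bytes.
Track B: exactly 47 minutes = 2,820 s; 11,025 × 2,820 × 2 × 6 = 373,086,000 bytes.
Track C: 128,000 × 666 × 2 × 2 = 340,992,000 bytes.
Track D: 64,000 × 761 × 2 × 1 = 97,408,000 bytes.
Track E: 19:07 (min:sec) = 1,147 s; 48,000 × 1,147 × 1 × 2 = 110,112,000 bytes.
Total = 2,001,959,800 bytes = 1909.22 MiB.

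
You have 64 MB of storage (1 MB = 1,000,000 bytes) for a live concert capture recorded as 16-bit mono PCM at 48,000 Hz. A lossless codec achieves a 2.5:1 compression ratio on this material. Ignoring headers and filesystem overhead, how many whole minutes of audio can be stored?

27 minutes

Uncompressed byte rate = 48,000 × 2 × 1 = 96,000 bytes/s.
After 2.5:1 compression, effective rate ≈ 38400 bytes/s.
Capacity = 64 × 1,000,000 = 64,000,000 bytes.
64,000,000 / effective rate ≈ 1666.67 s → 27 minutes.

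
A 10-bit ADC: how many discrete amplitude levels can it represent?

1,024 levels

2^10 = 1,024.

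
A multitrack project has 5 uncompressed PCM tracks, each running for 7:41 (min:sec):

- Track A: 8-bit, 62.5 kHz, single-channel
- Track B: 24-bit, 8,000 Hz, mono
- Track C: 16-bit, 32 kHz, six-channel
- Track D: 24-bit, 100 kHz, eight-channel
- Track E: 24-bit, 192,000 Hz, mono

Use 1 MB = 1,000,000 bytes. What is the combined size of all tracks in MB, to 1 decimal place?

7:41 (min:sec) = 461 s.
Track A: 62,500 × 461 × 1 × 1 = 28,812,500 bytes.
Track B: 8,000 × 461 × 3 × 1 = 11,064,000 bytes.
Track C: 32,000 × 461 × 2 × 6 = 177,024,000 bytes.
Track D: 100,000 × 461 × 3 × 8 = 1,106,400,000 bytes.
Track E: 192,000 × 461 × 3 × 1 = 265,536,000 bytes.
Total = 1,588,836,500 bytes = 1588.8 MB.

1588.8 MB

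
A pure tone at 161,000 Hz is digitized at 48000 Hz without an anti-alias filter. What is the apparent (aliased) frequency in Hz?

17,000 Hz

Nyquist = 48,000/2 = 24,000 Hz; 161,000 Hz exceeds it.
Alias = |161,000 − 3×48,000| = |161,000 − 144,000| = 17,000 Hz.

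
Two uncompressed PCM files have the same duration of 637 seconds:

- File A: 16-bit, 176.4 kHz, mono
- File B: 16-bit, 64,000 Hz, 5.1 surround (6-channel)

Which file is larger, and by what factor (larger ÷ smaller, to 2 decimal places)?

File B, by a factor of 2.18

File A: 176,400 × 2 × 1 = 352,800 bytes/s.
File B: 64,000 × 2 × 6 = 768,000 bytes/s.
File B is larger; ratio = 489,216,000 / 224,733,600 = 2.18.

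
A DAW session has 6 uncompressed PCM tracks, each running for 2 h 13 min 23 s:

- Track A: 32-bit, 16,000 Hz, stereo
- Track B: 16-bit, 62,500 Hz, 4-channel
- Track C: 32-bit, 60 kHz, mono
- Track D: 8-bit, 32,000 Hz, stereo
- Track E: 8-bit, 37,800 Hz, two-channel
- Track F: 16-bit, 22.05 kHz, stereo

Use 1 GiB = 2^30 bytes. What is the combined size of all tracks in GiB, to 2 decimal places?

8.17 GiB

2 h 13 min 23 s = 8,003 s.
Track A: 16,000 × 8,003 × 4 × 2 = 1,024,384,000 bytes.
Track B: 62,500 × 8,003 × 2 × 4 = 4,001,500,000 bytes.
Track C: 60,000 × 8,003 × 4 × 1 = 1,920,720,000 bytes.
Track D: 32,000 × 8,003 × 1 × 2 = 512,192,000 bytes.
Track E: 37,800 × 8,003 × 1 × 2 = 605,026,800 bytes.
Track F: 22,050 × 8,003 × 2 × 2 = 705,864,600 bytes.
Total = 8,769,687,400 bytes = 8.17 GiB.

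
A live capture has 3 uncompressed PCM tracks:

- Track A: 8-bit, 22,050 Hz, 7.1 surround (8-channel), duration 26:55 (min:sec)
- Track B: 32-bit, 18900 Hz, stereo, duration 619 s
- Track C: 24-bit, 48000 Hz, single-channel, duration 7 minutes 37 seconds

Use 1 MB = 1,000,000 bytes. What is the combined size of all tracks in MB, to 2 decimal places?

444.29 MB

Track A: 26:55 (min:sec) = 1,615 s; 22,050 × 1,615 × 1 × 8 = 284,886,000 bytes.
Track B: 18,900 × 619 × 4 × 2 = 93,592,800 bytes.
Track C: 7 minutes 37 seconds = 457 s; 48,000 × 457 × 3 × 1 = 65,808,000 bytes.
Total = 444,286,800 bytes = 444.29 MB.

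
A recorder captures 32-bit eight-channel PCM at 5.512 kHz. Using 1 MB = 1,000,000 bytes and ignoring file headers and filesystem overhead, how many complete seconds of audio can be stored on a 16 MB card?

90 seconds

Uncompressed byte rate = 5,512 × 4 × 8 = 176,384 bytes/s.
Capacity = 16 × 1,000,000 = 16,000,000 bytes.
16,000,000 / 176,384 ≈ 90.71 s → 90 seconds.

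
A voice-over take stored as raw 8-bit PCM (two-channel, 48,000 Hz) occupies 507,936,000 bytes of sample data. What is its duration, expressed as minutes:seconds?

88:11

Byte rate = 48,000 × 1 × 2 = 96,000 bytes/s.
Duration = 507,936,000 / 96,000 = 5,291 s.
5,291 s = 88:11.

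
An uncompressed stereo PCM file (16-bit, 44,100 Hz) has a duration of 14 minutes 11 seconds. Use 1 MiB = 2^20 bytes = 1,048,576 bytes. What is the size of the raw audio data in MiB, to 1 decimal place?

Duration = 14 minutes 11 seconds = 851 s.
Bytes = 44,100 samples/s × 851 s × 2 bytes/sample × 2 ch = 150,116,400 bytes.
150,116,400 / 1,048,576 = 143.2 MiB.

143.2 MiB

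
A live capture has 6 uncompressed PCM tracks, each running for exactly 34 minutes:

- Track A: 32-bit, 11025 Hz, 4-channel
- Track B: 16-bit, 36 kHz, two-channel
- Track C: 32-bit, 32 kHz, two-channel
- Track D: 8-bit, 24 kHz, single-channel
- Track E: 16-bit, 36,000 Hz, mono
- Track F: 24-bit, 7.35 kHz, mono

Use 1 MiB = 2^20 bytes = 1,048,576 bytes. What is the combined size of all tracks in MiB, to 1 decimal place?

1351.0 MiB

exactly 34 minutes = 2,040 s.
Track A: 11,025 × 2,040 × 4 × 4 = 359,856,000 bytes.
Track B: 36,000 × 2,040 × 2 × 2 = 293,760,000 bytes.
Track C: 32,000 × 2,040 × 4 × 2 = 522,240,000 bytes.
Track D: 24,000 × 2,040 × 1 × 1 = 48,960,000 bytes.
Track E: 36,000 × 2,040 × 2 × 1 = 146,880,000 bytes.
Track F: 7,350 × 2,040 × 3 × 1 = 44,982,000 bytes.
Total = 1,416,678,000 bytes = 1351.0 MiB.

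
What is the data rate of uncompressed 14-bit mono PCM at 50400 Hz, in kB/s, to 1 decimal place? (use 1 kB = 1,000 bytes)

Bit rate = 50,400 × 14 × 1 = 705,600 bits/s.
705,600 / 8 = 88,200 B/s = 88.2 kB/s.

88.2 kB/s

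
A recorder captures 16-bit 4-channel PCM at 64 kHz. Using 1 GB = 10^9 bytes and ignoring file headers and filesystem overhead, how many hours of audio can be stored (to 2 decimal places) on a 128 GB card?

69.44 hours

Uncompressed byte rate = 64,000 × 2 × 4 = 512,000 bytes/s.
Capacity = 128 × 1,000,000,000 = 128,000,000,000 bytes.
128,000,000,000 / 512,000 ≈ 250000 s → 69.44 hours.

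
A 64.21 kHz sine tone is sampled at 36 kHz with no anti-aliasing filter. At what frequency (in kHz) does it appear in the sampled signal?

7.79 kHz

Nyquist = 36,000/2 = 18,000 Hz; 64,210 Hz exceeds it.
Alias = |64,210 − 2×36,000| = |64,210 − 72,000| = 7,790 Hz = 7.79 kHz.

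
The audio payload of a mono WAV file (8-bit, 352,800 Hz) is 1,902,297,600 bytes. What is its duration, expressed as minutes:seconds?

89:52

Byte rate = 352,800 × 1 × 1 = 352,800 bytes/s.
Duration = 1,902,297,600 / 352,800 = 5,392 s.
5,392 s = 89:52.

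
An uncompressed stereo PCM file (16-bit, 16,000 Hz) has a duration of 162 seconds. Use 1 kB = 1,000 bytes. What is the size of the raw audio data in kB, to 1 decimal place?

Bytes = 16,000 samples/s × 162 s × 2 bytes/sample × 2 ch = 10,368,000 bytes.
10,368,000 / 1,000 = 10368.0 kB.

10368.0 kB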